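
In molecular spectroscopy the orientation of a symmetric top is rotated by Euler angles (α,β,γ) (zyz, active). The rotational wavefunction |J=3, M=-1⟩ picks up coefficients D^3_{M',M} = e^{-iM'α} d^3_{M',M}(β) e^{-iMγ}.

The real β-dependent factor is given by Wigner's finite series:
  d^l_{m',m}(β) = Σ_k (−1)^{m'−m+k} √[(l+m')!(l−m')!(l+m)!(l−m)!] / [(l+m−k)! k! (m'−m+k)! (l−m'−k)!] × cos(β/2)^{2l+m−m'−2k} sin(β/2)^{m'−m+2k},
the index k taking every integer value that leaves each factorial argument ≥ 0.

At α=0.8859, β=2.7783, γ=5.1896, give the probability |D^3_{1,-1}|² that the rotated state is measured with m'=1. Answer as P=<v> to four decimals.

P=0.4451

D^3_{1,-1}(0.8859,2.7783,5.1896) = e^{-i·1·0.8859}·d^3_{1,-1}(2.7783)·e^{-i·-1·5.1896}. Compute d first:
With c≡cos(β/2)=0.180649 and s≡sin(β/2)=0.983548, N=[24·2·2·24]^{1/2}=48.000000
k: max(0,(-1)−(1))=0 … min(3+(-1),3−(1))=2
  k=0: (−1)^2·48.0000/(8)·0.1806^4·0.9835^2 = +0.006181
  k=1: (−1)^3·48.0000/(6)·0.1806^2·0.9835^4 = -0.244311
  k=2: (−1)^4·48.0000/(48)·0.1806^0·0.9835^6 = +0.905258
d^3_{1,-1}(2.7783) = +0.006181 -0.244311 +0.905258 = +0.667128
|D^3_{1,-1}|² = |d^3_{1,-1}(β)|² = (+0.667128)² = 0.445060 (the z-rotation phases have unit modulus)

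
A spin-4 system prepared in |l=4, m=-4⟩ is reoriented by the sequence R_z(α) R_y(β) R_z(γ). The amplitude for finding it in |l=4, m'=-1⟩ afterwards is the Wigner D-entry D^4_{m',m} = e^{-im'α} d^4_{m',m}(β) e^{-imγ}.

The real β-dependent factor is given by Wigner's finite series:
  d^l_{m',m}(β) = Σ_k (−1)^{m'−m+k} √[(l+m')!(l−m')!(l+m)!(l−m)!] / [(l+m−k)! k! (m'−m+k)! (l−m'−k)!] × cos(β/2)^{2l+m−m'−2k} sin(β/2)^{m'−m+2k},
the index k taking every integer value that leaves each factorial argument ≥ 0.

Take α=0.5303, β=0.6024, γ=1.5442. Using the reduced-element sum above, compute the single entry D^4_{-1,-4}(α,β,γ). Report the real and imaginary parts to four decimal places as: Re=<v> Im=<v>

Split into d^4_{-1,-4}(β=0.6024) × two z-phases.
With c≡cos(β/2)=0.954981 and s≡sin(β/2)=0.296666, N=[6·120·1·40320]^{1/2}=5387.986637
The bounds max(0,m−m')=0 and min(l+m,l−m')=0 give 1 term
  k=0: (−1)^3·5387.9866/(720)·0.9550^5·0.2967^3 = -0.155193
d^4_{-1,-4}(0.6024) = -0.155193
D = (+0.862655+0.505792i)·(-0.155193)·(+0.994346-0.106185i) = -0.141457-0.063836i

Re=-0.1415 Im=-0.0638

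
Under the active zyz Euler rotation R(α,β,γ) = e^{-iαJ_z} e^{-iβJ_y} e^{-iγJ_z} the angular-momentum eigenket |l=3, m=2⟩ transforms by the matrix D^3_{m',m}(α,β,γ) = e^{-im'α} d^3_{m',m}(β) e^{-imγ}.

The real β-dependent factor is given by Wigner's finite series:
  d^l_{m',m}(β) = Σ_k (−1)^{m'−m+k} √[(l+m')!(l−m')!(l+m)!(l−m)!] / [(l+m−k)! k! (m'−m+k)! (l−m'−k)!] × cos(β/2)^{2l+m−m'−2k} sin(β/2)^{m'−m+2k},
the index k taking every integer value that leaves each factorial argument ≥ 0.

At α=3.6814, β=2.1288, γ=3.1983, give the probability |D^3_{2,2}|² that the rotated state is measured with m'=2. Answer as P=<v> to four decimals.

P=0.0394

Split into d^3_{2,2}(β=2.1288) × two z-phases.
c=cos(2.1288/2)=0.485029, s=sin(2.1288/2)=0.874498; N=√[120·1·120·1]=120.000000
Admissible k: 0..1 (factorial args all ≥0)
  k=0: (−1)^0·120.0000/(120)·0.4850^6·0.8745^0 = +0.013020
  k=1: (−1)^1·120.0000/(24)·0.4850^4·0.8745^2 = -0.211621
d^3_{2,2}(2.1288) = +0.013020 -0.211621 = -0.198601
|D^3_{2,2}|² = |d^3_{2,2}(β)|² = (-0.198601)² = 0.039442 (the z-rotation phases have unit modulus)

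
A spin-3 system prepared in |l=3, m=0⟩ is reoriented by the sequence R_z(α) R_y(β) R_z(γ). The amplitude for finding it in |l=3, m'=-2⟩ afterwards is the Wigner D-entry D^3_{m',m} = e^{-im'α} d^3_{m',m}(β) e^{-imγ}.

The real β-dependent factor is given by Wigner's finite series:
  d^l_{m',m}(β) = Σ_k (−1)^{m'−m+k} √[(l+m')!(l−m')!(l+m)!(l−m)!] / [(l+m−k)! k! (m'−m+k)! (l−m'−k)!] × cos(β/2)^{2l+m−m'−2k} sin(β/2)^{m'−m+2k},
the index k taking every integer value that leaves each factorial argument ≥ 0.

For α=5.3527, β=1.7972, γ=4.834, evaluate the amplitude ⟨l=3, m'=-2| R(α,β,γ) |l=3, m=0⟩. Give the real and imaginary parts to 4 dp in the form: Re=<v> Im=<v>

Split into d^3_{-2,0}(β=1.7972) × two z-phases.
c=cos(1.7972/2)=0.622706, s=sin(1.7972/2)=0.782456; N=√[1·120·6·6]=65.726707
k: max(0,(0)−(-2))=2 … min(3+(0),3−(-2))=3
  k=2: (−1)^0·65.7267/(12)·0.6227^4·0.7825^2 = +0.504211
  k=3: (−1)^1·65.7267/(12)·0.6227^2·0.7825^4 = -0.796097
d^3_{-2,0}(1.7972) = +0.504211 -0.796097 = -0.291886
Phases: e^{-i·(-2)·5.3527}=-0.286119-0.958194i, e^{-i·(0)·4.834}=+1.000000+0.000000i ⇒ D=+0.083514+0.279683i

Re=0.0835 Im=0.2797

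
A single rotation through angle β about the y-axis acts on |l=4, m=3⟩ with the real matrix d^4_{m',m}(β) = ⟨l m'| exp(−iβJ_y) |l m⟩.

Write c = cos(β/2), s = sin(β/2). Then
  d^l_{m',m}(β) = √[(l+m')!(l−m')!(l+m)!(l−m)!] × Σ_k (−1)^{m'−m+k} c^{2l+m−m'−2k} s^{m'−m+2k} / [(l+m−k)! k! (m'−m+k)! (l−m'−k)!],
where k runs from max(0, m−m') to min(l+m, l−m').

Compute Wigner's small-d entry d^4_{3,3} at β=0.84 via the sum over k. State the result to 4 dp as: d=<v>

d^4_{3,3}(β=0.84) via Wigner's sum:
With c≡cos(β/2)=0.913089 and s≡sin(β/2)=0.407760, N=[5040·1·5040·1]^{1/2}=5040.000000
The bounds max(0,m−m')=0 and min(l+m,l−m')=1 give 2 terms
  k=0: (−1)^0·5040.0000/(5040)·0.9131^8·0.4078^0 = +0.483175
  k=1: (−1)^1·5040.0000/(720)·0.9131^6·0.4078^2 = -0.674507
d^4_{3,3}(0.84) = +0.483175 -0.674507 = -0.191332

d=-0.1913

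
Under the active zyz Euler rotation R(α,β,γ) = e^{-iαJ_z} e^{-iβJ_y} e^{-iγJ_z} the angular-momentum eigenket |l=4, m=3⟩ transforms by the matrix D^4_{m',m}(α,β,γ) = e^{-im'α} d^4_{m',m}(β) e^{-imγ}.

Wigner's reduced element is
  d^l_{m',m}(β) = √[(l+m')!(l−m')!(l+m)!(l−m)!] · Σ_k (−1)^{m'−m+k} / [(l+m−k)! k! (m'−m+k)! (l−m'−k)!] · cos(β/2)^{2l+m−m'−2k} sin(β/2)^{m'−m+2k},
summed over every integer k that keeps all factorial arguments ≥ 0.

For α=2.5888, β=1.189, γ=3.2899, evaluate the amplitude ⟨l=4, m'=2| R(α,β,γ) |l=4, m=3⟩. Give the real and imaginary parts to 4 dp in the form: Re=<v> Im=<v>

Split into d^4_{2,3}(β=1.189) × two z-phases.
c=cos(1.189/2)=0.828429, s=sin(1.189/2)=0.560095; N=√[720·2·5040·1]=2693.993318
k: max(0,(3)−(2))=1 … min(4+(3),4−(2))=2
  k=1: (−1)^0·2693.9933/(720)·0.8284^7·0.5601^1 = +0.561192
  k=2: (−1)^1·2693.9933/(240)·0.8284^5·0.5601^3 = -0.769564
d^4_{2,3}(1.189) = +0.561192 -0.769564 = -0.208373
D = (+0.448611+0.893727i)·(-0.208373)·(-0.902644+0.430388i) = +0.164528+0.127866i

Re=0.1645 Im=0.1279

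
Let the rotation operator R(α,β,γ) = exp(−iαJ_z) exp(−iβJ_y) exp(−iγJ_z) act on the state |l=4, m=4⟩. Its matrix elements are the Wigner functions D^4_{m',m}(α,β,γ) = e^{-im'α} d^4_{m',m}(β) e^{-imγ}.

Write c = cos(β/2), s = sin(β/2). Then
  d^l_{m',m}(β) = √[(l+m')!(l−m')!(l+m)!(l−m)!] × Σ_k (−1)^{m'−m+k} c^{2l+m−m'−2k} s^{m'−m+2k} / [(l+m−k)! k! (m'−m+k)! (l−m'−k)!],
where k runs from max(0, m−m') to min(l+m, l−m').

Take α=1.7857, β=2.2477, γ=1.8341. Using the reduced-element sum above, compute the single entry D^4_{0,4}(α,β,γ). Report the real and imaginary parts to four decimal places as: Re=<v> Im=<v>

First d^4_{0,4}(β=2.2477), then the phase factors e^{-i(0)α} and e^{-i(4)γ}:
With c≡cos(β/2)=0.432214 and s≡sin(β/2)=0.901771, N=[24·24·40320·1]^{1/2}=4819.161753
k: max(0,(4)−(0))=4 … min(4+(4),4−(0))=4
  k=4: (−1)^0·4819.1618/(576)·0.4322^4·0.9018^4 = +0.193076
d^4_{0,4}(2.2477) = +0.193076
Phases: e^{-i·(0)·1.7857}=+1.000000+0.000000i, e^{-i·(4)·1.8341}=+0.494780-0.869018i ⇒ D=+0.095530-0.167787i

Re=0.0955 Im=-0.1678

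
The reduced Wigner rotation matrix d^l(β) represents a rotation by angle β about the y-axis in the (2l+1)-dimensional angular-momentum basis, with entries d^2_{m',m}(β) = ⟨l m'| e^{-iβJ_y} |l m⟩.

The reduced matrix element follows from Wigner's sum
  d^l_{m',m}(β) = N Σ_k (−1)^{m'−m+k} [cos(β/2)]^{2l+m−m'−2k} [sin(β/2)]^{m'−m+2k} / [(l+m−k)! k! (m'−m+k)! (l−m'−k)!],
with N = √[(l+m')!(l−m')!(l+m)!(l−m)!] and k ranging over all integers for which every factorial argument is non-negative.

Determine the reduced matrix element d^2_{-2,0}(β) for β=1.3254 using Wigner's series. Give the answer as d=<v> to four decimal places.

d=0.5762

d^2_{-2,0}(β=1.3254) via Wigner's sum:
With c≡cos(β/2)=0.788334 and s≡sin(β/2)=0.615248, N=[1·24·2·2]^{1/2}=9.797959
The bounds max(0,m−m')=2 and min(l+m,l−m')=2 give 1 term
  k=2: (−1)^0·9.7980/(4)·0.7883^2·0.6152^2 = +0.576230
d^2_{-2,0}(1.3254) = +0.576230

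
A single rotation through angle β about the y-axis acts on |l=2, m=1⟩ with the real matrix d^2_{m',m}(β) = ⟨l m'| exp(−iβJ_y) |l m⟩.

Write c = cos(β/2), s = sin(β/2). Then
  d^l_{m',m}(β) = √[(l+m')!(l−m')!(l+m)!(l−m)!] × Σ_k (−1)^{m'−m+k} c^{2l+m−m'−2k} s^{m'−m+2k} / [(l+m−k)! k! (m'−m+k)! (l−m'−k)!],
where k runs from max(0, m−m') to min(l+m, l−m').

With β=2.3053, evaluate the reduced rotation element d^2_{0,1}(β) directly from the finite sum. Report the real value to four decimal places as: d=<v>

d=-0.6092

d^2_{0,1}(β=2.3053) via Wigner's sum:
With c≡cos(β/2)=0.406067 and s≡sin(β/2)=0.913843, N=[2·2·6·1]^{1/2}=4.898979
Admissible k: 1..2 (factorial args all ≥0)
  k=1: (−1)^0·4.8990/(2)·0.4061^3·0.9138^1 = +0.149879
  k=2: (−1)^1·4.8990/(2)·0.4061^1·0.9138^3 = -0.759082
d^2_{0,1}(2.3053) = +0.149879 -0.759082 = -0.609203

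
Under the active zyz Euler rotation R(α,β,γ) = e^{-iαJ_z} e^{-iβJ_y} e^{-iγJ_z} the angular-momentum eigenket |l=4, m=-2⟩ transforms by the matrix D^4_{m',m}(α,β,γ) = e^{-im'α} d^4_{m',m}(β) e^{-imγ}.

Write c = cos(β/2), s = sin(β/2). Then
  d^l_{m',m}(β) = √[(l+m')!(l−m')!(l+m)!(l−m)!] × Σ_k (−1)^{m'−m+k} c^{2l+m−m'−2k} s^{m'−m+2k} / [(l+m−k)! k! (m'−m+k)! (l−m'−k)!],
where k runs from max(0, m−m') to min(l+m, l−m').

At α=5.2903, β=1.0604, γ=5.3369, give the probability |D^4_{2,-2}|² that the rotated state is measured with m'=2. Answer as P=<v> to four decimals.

D^4_{2,-2}(5.2903,1.0604,5.3369) = e^{-i·2·5.2903}·d^4_{2,-2}(1.0604)·e^{-i·-2·5.3369}. Compute d first:
c=cos(1.0604/2)=0.862706, s=sin(1.0604/2)=0.505706; N=√[720·2·2·720]=1440.000000
The bounds max(0,m−m')=0 and min(l+m,l−m')=2 give 3 terms
  k=0: (−1)^4·1440.0000/(96)·0.8627^4·0.5057^4 = +0.543419
  k=1: (−1)^5·1440.0000/(120)·0.8627^2·0.5057^6 = -0.149381
  k=2: (−1)^6·1440.0000/(1440)·0.8627^0·0.5057^8 = +0.004277
d^4_{2,-2}(1.0604) = +0.543419 -0.149381 +0.004277 = +0.398315
|D^4_{2,-2}|² = |d^4_{2,-2}(β)|² = (+0.398315)² = 0.158655 (the z-rotation phases have unit modulus)

P=0.1587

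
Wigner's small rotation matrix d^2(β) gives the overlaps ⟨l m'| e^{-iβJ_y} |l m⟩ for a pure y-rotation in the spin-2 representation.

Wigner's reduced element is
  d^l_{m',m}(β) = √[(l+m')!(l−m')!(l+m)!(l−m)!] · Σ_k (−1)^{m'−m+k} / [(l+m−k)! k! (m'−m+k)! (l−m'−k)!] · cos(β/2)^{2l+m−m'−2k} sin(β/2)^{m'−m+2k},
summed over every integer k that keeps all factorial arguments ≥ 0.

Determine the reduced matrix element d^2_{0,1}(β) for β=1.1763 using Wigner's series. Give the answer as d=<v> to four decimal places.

d=0.4346

d^2_{0,1}(β=1.1763) via Wigner's sum:
c=cos(1.1763/2)=0.831969, s=sin(1.1763/2)=0.554823; N=√[2·2·6·1]=4.898979
k: max(0,(1)−(0))=1 … min(2+(1),2−(0))=2
  k=1: (−1)^0·4.8990/(2)·0.8320^3·0.5548^1 = +0.782619
  k=2: (−1)^1·4.8990/(2)·0.8320^1·0.5548^3 = -0.348053
d^2_{0,1}(1.1763) = +0.782619 -0.348053 = +0.434566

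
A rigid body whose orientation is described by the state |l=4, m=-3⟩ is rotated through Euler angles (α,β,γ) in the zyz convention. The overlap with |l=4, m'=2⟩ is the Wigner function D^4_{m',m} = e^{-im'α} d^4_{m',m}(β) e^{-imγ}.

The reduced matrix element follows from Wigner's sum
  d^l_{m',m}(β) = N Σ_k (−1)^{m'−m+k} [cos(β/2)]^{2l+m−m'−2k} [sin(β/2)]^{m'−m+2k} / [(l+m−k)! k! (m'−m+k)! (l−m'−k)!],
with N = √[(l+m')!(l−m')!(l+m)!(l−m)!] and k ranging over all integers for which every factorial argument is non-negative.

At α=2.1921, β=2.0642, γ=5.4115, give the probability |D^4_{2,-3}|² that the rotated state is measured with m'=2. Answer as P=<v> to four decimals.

D^4_{2,-3}(2.1921,2.0642,5.4115) = e^{-i·2·2.1921}·d^4_{2,-3}(2.0642)·e^{-i·-3·5.4115}. Compute d first:
With c≡cos(β/2)=0.513017 and s≡sin(β/2)=0.858378, N=[720·2·1·5040]^{1/2}=2693.993318
The bounds max(0,m−m')=0 and min(l+m,l−m')=1 give 2 terms
  k=0: (−1)^5·2693.9933/(240)·0.5130^3·0.8584^5 = -0.706277
  k=1: (−1)^6·2693.9933/(720)·0.5130^1·0.8584^7 = +0.659093
d^4_{2,-3}(2.0642) = -0.706277 +0.659093 = -0.047183
|D^4_{2,-3}|² = |d^4_{2,-3}(β)|² = (-0.047183)² = 0.002226 (the z-rotation phases have unit modulus)

P=0.0022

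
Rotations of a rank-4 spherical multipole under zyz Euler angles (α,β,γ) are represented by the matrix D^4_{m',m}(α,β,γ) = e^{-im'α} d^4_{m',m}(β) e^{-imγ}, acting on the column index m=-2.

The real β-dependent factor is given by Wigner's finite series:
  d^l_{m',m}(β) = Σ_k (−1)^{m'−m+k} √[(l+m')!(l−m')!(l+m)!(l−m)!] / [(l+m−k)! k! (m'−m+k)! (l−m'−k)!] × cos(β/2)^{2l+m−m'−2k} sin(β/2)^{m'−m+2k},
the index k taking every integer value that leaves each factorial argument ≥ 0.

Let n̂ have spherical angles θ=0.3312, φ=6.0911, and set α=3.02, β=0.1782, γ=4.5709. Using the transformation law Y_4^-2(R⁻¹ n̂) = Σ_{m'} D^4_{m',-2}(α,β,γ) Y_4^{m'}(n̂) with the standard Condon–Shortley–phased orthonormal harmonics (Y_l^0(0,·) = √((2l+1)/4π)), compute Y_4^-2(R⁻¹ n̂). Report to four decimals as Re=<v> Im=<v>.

Need the full column D^4_{m',-2} for m'=−4..4 at α=3.02, β=0.1782, γ=4.5709.
cos(β/2)=0.996033, sin(β/2)=0.088982
d^4_{-4,-2}: single k=2 term ⇒ +0.040910;  D = -0.029388+0.028460i
d^4_{-3,-2}: k∈[1..2] ⇒ +0.323805 -0.007753 = +0.316052;  D = +0.252033-0.190705i
d^4_{-2,-2}: k∈[0..2] ⇒ +0.968703 -0.092775 +0.000926 = +0.876854;  D = -0.758251+0.440373i
d^4_{-1,-2}: k∈[0..2] ⇒ -0.367160 +0.014652 -0.000078 = -0.352587;  D = -0.324123+0.138787i
d^4_{0,-2}: k∈[0..2] ⇒ +0.073345 -0.001561 +0.000005 = +0.071789;  D = -0.068933+0.020045i
d^4_{1,-2}: k∈[0..2] ⇒ -0.009768 +0.000117 -0.000000 = -0.009651;  D = -0.009526+0.001551i
d^4_{2,-2}: k∈[0..2] ⇒ +0.000926 -0.000006 +0.000000 = +0.000920;  D = -0.000919+0.000037i
d^4_{3,-2}: k∈[0..1] ⇒ -0.000062 +0.000000 = -0.000062;  D = -0.000062-0.000005i
d^4_{4,-2}: single k=0 term ⇒ +0.000003;  D = -0.000003-0.000001i
Y_4^{m'}(θ=0.3312,φ=6.0911) and Σ D·Y over m':
  (-0.0294+0.0285i)·(+0.0036+0.0034i)  (+0.2520-0.1907i)·(+0.0341+0.0222i)  (-0.7583+0.4404i)·(+0.1725+0.0697i)  (-0.3241+0.1388i)·(+0.4655+0.0905i)  (-0.0689+0.0200i)·(+0.4402+0.0000i)  (-0.0095+0.0016i)·(-0.4655+0.0905i)  (-0.0009+0.0000i)·(+0.1725-0.0697i)  (-0.0001-0.0000i)·(-0.0341+0.0222i)  (-0.0000-0.0000i)·(+0.0036-0.0034i)
Y_4^-2(R⁻¹ n̂) = -0.338526+0.064740i

Re=-0.3385 Im=0.0647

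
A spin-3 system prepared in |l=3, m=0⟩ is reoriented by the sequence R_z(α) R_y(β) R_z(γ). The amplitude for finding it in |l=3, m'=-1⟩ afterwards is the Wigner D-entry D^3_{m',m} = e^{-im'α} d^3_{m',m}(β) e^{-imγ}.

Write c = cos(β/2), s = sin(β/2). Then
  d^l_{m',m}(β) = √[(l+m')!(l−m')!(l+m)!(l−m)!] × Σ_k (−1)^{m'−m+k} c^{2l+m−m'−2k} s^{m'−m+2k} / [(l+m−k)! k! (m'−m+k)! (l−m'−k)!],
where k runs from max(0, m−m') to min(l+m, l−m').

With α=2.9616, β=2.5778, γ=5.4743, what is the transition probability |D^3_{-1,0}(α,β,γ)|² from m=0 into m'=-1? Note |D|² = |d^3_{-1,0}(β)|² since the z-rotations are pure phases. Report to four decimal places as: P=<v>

P=0.3542

First d^3_{-1,0}(β=2.5778), then the phase factors e^{-i(-1)α} and e^{-i(0)γ}:
c=cos(2.5778/2)=0.278178, s=sin(2.5778/2)=0.960530; N=√[2·24·6·6]=41.569219
k: max(0,(0)−(-1))=1 … min(3+(0),3−(-1))=3
  k=1: (−1)^0·41.5692/(12)·0.2782^5·0.9605^1 = +0.005543
  k=2: (−1)^1·41.5692/(4)·0.2782^3·0.9605^3 = -0.198249
  k=3: (−1)^2·41.5692/(12)·0.2782^1·0.9605^5 = +0.787892
d^3_{-1,0}(2.5778) = +0.005543 -0.198249 +0.787892 = +0.595186
|D^3_{-1,0}|² = |d^3_{-1,0}(β)|² = (+0.595186)² = 0.354246 (the z-rotation phases have unit modulus)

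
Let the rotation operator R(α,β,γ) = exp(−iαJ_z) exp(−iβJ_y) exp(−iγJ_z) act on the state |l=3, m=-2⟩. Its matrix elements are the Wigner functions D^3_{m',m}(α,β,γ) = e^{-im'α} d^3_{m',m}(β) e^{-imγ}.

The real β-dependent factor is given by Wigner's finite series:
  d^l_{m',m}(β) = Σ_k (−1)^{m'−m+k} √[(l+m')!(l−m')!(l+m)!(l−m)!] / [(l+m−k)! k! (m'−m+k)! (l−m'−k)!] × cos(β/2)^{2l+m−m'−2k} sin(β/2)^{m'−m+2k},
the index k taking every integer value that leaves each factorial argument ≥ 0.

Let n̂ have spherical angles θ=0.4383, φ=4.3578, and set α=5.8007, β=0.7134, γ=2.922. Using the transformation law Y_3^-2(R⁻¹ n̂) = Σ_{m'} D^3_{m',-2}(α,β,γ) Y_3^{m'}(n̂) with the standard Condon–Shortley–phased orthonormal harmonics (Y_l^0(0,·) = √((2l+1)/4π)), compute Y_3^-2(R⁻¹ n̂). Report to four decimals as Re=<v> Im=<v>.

Re=-0.0607 Im=-0.3491

Need the full column D^3_{m',-2} for m'=−3..3 at α=5.8007, β=0.7134, γ=2.922.
cos(β/2)=0.937054, sin(β/2)=0.349184
d^3_{-3,-2}: single k=1 term ⇒ +0.617950;  D = -0.191947-0.587383i
d^3_{-2,-2}: k∈[0..1] ⇒ +0.677000 -0.470043 = +0.206957;  D = +0.034328-0.204090i
d^3_{-1,-2}: k∈[0..1] ⇒ -0.797770 +0.221558 = -0.576213;  D = -0.348315+0.459018i
d^3_{0,-2}: k∈[0..1] ⇒ +0.514906 -0.071500 = +0.443406;  D = +0.401326-0.188537i
d^3_{1,-2}: k∈[0..1] ⇒ -0.221558 +0.015383 = -0.206175;  D = -0.205982-0.008925i
d^3_{2,-2}: k∈[0..1] ⇒ +0.065270 -0.001813 = +0.063458;  D = +0.054886+0.031849i
d^3_{3,-2}: single k=0 term ⇒ -0.011915;  D = -0.006355-0.010079i
Y_3^{m'}(θ=0.4383,φ=4.3578) and Σ D·Y over m':
  (-0.1919-0.5874i)·(+0.0279-0.0155i)  (+0.0343-0.2041i)·(-0.1265-0.1085i)  (-0.3483+0.4590i)·(-0.1476+0.3987i)  (+0.4013-0.1885i)·(+0.3715+0.0000i)  (-0.2060-0.0089i)·(+0.1476+0.3987i)  (+0.0549+0.0318i)·(-0.1265+0.1085i)  (-0.0064-0.0101i)·(-0.0279-0.0155i)
Y_3^-2(R⁻¹ n̂) = -0.060658-0.349093i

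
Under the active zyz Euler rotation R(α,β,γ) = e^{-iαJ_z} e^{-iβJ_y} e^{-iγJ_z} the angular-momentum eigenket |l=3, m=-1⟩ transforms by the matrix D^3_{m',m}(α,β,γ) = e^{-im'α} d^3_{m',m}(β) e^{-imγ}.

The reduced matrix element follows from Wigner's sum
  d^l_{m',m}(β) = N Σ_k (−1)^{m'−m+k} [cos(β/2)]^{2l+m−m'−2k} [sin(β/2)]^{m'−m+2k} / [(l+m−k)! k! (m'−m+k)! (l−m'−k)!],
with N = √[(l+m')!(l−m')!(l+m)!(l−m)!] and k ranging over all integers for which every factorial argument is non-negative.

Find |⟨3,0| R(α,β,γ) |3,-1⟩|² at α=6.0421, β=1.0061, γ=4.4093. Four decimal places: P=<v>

First d^3_{0,-1}(β=1.0061), then the phase factors e^{-i(0)α} and e^{-i(-1)γ}:
With c≡cos(β/2)=0.876116 and s≡sin(β/2)=0.482100, N=[6·6·2·24]^{1/2}=41.569219
Admissible k: 0..2 (factorial args all ≥0)
  k=0: (−1)^1·41.5692/(12)·0.8761^5·0.4821^1 = -0.862058
  k=1: (−1)^2·41.5692/(4)·0.8761^3·0.4821^3 = +0.783084
  k=2: (−1)^3·41.5692/(12)·0.8761^1·0.4821^5 = -0.079038
d^3_{0,-1}(1.0061) = -0.862058 +0.783084 -0.079038 = -0.158012
|D^3_{0,-1}|² = |d^3_{0,-1}(β)|² = (-0.158012)² = 0.024968 (the z-rotation phases have unit modulus)

P=0.0250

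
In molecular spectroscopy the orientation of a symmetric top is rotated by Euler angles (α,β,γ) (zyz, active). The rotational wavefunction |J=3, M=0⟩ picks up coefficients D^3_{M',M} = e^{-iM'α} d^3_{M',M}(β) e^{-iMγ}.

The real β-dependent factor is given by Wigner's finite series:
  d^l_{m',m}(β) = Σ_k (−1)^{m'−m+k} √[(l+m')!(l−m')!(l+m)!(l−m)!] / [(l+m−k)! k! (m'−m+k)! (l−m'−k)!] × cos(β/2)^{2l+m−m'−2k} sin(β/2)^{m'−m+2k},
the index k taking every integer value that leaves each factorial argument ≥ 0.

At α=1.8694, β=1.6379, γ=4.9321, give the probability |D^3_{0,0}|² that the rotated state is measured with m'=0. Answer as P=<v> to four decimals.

First d^3_{0,0}(β=1.6379), then the phase factors e^{-i(0)α} and e^{-i(0)γ}:
c=cos(1.6379/2)=0.682989, s=sin(1.6379/2)=0.730429; N=√[6·6·6·6]=36.000000
Admissible k: 0..3 (factorial args all ≥0)
  k=0: (−1)^0·36.0000/(36)·0.6830^6·0.7304^0 = +0.101503
  k=1: (−1)^1·36.0000/(4)·0.6830^4·0.7304^2 = -1.044846
  k=2: (−1)^2·36.0000/(4)·0.6830^2·0.7304^4 = +1.195038
  k=3: (−1)^3·36.0000/(36)·0.6830^0·0.7304^6 = -0.151869
d^3_{0,0}(1.6379) = +0.101503 -1.044846 +1.195038 -0.151869 = +0.099826
|D^3_{0,0}|² = |d^3_{0,0}(β)|² = (+0.099826)² = 0.009965 (the z-rotation phases have unit modulus)

P=0.0100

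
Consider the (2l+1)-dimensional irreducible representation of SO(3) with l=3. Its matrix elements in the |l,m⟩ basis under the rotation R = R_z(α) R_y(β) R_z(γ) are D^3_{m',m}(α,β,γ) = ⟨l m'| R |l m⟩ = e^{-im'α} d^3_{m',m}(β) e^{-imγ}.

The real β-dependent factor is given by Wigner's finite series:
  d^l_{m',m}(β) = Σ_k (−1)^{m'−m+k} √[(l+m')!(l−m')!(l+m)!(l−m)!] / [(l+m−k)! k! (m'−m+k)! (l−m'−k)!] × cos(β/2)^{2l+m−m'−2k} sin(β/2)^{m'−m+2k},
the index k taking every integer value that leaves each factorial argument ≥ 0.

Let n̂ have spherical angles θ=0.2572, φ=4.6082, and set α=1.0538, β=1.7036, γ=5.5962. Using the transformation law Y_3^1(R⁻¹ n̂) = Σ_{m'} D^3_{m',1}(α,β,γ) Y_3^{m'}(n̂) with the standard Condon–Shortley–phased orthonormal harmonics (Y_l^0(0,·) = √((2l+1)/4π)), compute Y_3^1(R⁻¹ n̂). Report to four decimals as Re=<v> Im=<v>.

Re=-0.0750 Im=-0.0767

Need the full column D^3_{m',1} for m'=−3..3 at α=1.0538, β=1.7036, γ=5.5962.
cos(β/2)=0.658630, sin(β/2)=0.752467
d^3_{-3,1}: single k=4 term ⇒ +0.538615;  D = -0.409589-0.349776i
d^3_{-2,1}: k∈[3..4] ⇒ +0.769869 -0.502434 = +0.267435;  D = -0.251494+0.090951i
d^3_{-1,1}: k∈[2..4] ⇒ +0.639281 -1.112559 +0.181520 = -0.291757;  D = +0.049357-0.287552i
d^3_{0,1}: k∈[1..3] ⇒ +0.323061 -1.265024 +0.550389 = -0.391573;  D = -0.302749-0.248339i
d^3_{1,1}: k∈[0..2] ⇒ +0.081630 -0.852375 +0.834419 = +0.063674;  D = +0.059438-0.022836i
d^3_{2,1}: k∈[0..1] ⇒ -0.294913 +0.769869 = +0.474956;  D = +0.071062-0.469609i
d^3_{3,1}: single k=0 term ⇒ +0.412654;  D = -0.324169-0.255339i
Y_3^{m'}(θ=0.2572,φ=4.6082) and Σ D·Y over m':
  (-0.4096-0.3498i)·(+0.0021-0.0065i)  (-0.2515+0.0910i)·(-0.0626-0.0132i)  (+0.0494-0.2876i)·(-0.0314+0.3006i)  (-0.3027-0.2483i)·(+0.6050+0.0000i)  (+0.0594-0.0228i)·(+0.0314+0.3006i)  (+0.0711-0.4696i)·(-0.0626+0.0132i)  (-0.3242-0.2553i)·(-0.0021-0.0065i)
Y_3^1(R⁻¹ n̂) = -0.074985-0.076675i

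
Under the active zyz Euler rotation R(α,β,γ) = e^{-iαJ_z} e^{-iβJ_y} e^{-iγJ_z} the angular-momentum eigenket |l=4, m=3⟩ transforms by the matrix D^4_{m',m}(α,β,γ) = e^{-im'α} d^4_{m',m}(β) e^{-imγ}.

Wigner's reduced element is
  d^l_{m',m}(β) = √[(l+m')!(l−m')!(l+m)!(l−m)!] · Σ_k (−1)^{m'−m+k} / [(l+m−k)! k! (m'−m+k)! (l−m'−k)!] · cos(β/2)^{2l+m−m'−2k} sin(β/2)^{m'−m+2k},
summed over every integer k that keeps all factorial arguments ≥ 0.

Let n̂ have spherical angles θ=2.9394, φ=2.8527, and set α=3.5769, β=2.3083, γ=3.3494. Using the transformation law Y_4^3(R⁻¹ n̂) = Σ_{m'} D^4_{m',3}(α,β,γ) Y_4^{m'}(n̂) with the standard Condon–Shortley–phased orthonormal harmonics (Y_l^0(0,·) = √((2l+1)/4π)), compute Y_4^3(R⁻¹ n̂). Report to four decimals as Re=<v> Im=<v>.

Re=0.0780 Im=-0.2378

Need the full column D^4_{m',3} for m'=−4..4 at α=3.5769, β=2.3083, γ=3.3494.
cos(β/2)=0.404696, sin(β/2)=0.914451
d^4_{-4,3}: single k=7 term ⇒ +0.612066;  D = -0.267874-0.550334i
d^4_{-3,3}: k∈[6..7] ⇒ +0.670377 -0.488973 = +0.181405;  D = +0.140770+0.114418i
d^4_{-2,3}: k∈[5..6] ⇒ +0.475746 -0.809687 = -0.333941;  D = +0.323790+0.081710i
d^4_{-1,3}: k∈[4..5] ⇒ +0.248129 -0.760136 = -0.512008;  D = -0.502975+0.095749i
d^4_{0,3}: k∈[3..4] ⇒ +0.098218 -0.501480 = -0.403262;  D = +0.327403-0.235431i
d^4_{1,3}: k∈[2..3] ⇒ +0.029158 -0.248129 = -0.218970;  D = -0.107291+0.190884i
d^4_{2,3}: k∈[1..2] ⇒ +0.006083 -0.093178 = -0.087094;  D = +0.006679-0.086838i
d^4_{3,3}: k∈[0..1] ⇒ +0.000720 -0.025715 = -0.024996;  D = +0.008771+0.023406i
d^4_{4,3}: single k=0 term ⇒ -0.004598;  D = -0.003279-0.003224i
Y_4^{m'}(θ=2.9394,φ=2.8527) and Σ D·Y over m':
  (-0.2679-0.5503i)·(+0.0003+0.0007i)  (+0.1408+0.1144i)·(+0.0064+0.0076i)  (+0.3238+0.0817i)·(+0.0646+0.0421i)  (-0.5030+0.0957i)·(+0.3317+0.0986i)  (+0.3274-0.2354i)·(+0.6817+0.0000i)  (-0.1073+0.1909i)·(-0.3317+0.0986i)  (+0.0067-0.0868i)·(+0.0646-0.0421i)  (+0.0088+0.0234i)·(-0.0064+0.0076i)  (-0.0033-0.0032i)·(+0.0003-0.0007i)
Y_4^3(R⁻¹ n̂) = +0.078028-0.237783i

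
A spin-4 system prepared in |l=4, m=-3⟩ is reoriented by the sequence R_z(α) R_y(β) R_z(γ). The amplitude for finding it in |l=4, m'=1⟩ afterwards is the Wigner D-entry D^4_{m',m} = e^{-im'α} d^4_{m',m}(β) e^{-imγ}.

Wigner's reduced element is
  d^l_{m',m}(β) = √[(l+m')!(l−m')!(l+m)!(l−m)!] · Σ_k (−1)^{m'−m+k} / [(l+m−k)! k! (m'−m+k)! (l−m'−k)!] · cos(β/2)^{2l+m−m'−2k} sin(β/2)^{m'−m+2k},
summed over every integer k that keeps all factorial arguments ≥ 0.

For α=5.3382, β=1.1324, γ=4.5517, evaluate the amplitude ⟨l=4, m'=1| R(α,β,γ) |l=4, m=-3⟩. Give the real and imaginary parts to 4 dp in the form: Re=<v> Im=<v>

Re=-0.1880 Im=0.3767

Split into d^4_{1,-3}(β=1.1324) × two z-phases.
With c≡cos(β/2)=0.843945 and s≡sin(β/2)=0.536429, N=[120·6·1·5040]^{1/2}=1904.940944
k: max(0,(-3)−(1))=0 … min(4+(-3),4−(1))=1
  k=0: (−1)^4·1904.9409/(144)·0.8439^4·0.5364^4 = +0.555681
  k=1: (−1)^5·1904.9409/(240)·0.8439^2·0.5364^6 = -0.134701
d^4_{1,-3}(1.1324) = +0.555681 -0.134701 = +0.420979
D = (+0.585755+0.810488i)·(+0.420979)·(+0.463612+0.886039i) = -0.187993+0.376673i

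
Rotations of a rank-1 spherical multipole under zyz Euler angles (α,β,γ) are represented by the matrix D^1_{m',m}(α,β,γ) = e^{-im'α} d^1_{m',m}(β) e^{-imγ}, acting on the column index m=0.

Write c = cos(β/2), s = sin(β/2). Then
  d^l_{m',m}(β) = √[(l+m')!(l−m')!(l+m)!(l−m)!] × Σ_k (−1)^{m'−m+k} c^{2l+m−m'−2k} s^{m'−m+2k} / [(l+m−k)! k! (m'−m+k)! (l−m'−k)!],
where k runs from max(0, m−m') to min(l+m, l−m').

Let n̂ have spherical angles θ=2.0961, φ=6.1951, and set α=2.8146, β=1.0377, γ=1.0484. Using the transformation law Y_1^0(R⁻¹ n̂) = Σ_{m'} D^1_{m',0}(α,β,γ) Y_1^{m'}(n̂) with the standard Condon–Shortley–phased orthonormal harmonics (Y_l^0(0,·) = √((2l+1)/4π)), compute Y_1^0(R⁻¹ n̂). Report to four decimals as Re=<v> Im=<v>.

Need the full column D^1_{m',0} for m'=−1..1 at α=2.8146, β=1.0377, γ=1.0484.
cos(β/2)=0.868390, sin(β/2)=0.495882
d^1_{-1,0}: single k=1 term ⇒ +0.608987;  D = -0.576718+0.195604i
d^1_{0,0}: k∈[0..1] ⇒ +0.754101 -0.245899 = +0.508202;  D = +0.508202+0.000000i
d^1_{1,0}: single k=0 term ⇒ -0.608987;  D = +0.576718+0.195604i
Y_1^{m'}(θ=2.0961,φ=6.1951) and Σ D·Y over m':
  (-0.5767+0.1956i)·(+0.2978+0.0263i)  (+0.5082+0.0000i)·(-0.2450+0.0000i)  (+0.5767+0.1956i)·(-0.2978+0.0263i)
Y_1^0(R⁻¹ n̂) = -0.478247+0.000000i

Re=-0.4782 Im=0.0000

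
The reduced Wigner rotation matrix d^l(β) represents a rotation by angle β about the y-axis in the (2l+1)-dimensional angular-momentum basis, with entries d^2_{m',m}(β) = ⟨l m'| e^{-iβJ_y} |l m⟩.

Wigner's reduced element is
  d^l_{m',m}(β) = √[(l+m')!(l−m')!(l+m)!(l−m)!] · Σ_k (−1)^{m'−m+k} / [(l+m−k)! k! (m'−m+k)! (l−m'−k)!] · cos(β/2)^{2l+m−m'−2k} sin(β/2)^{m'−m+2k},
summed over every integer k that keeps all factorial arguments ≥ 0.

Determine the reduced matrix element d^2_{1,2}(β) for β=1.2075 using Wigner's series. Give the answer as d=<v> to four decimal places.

d^2_{1,2}(β=1.2075) via Wigner's sum:
c=cos(1.2075/2)=0.823212, s=sin(1.2075/2)=0.567734; N=√[6·1·24·1]=12.000000
k∈{1} keeps every argument non-negative
  k=1: (−1)^0·12.0000/(6)·0.8232^3·0.5677^1 = +0.633447
d^2_{1,2}(1.2075) = +0.633447

d=0.6334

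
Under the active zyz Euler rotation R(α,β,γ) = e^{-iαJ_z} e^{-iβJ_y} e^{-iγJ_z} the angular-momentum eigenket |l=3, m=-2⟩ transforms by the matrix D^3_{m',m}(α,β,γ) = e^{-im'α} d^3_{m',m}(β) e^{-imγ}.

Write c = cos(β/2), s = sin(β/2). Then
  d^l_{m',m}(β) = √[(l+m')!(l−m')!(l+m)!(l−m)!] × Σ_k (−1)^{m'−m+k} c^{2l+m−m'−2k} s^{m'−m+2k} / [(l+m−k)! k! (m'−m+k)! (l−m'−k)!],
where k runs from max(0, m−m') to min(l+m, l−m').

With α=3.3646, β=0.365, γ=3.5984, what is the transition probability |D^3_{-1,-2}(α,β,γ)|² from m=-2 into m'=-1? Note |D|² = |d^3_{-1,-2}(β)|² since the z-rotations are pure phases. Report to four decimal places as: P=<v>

P=0.2419

D^3_{-1,-2}(3.3646,0.365,3.5984) = e^{-i·-1·3.3646}·d^3_{-1,-2}(0.365)·e^{-i·-2·3.5984}. Compute d first:
Half-angle: c=0.983393, s=0.181489. N=√(2·24·1·120)=75.894664
k: max(0,(-2)−(-1))=0 … min(3+(-2),3−(-1))=1
  k=0: (−1)^1·75.8947/(24)·0.9834^5·0.1815^1 = -0.527819
  k=1: (−1)^2·75.8947/(12)·0.9834^3·0.1815^3 = +0.035955
d^3_{-1,-2}(0.365) = -0.527819 +0.035955 = -0.491864
|D^3_{-1,-2}|² = |d^3_{-1,-2}(β)|² = (-0.491864)² = 0.241930 (the z-rotation phases have unit modulus)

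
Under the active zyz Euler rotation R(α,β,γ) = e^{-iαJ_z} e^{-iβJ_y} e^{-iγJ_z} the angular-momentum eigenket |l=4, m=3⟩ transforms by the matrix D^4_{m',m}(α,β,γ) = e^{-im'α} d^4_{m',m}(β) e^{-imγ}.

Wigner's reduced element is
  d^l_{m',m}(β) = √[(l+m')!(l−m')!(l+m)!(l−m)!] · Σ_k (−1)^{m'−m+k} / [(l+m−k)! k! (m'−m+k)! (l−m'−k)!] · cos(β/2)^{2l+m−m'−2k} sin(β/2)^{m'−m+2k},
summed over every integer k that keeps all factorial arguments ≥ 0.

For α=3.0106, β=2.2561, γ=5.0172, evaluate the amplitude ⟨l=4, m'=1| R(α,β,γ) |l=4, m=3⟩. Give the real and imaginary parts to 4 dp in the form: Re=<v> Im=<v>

Re=-0.1814 Im=-0.1821

Split into d^4_{1,3}(β=2.2561) × two z-phases.
With c≡cos(β/2)=0.428423 and s≡sin(β/2)=0.903578, N=[120·6·5040·1]^{1/2}=1904.940944
k: max(0,(3)−(1))=2 … min(4+(3),4−(1))=3
  k=2: (−1)^0·1904.9409/(240)·0.4284^6·0.9036^2 = +0.040072
  k=3: (−1)^1·1904.9409/(144)·0.4284^4·0.9036^4 = -0.297079
d^4_{1,3}(2.2561) = +0.040072 -0.297079 = -0.257007
Phases: e^{-i·(1)·3.0106}=-0.991433-0.130618i, e^{-i·(3)·5.0172}=-0.792217-0.610240i ⇒ D=-0.181376-0.182087i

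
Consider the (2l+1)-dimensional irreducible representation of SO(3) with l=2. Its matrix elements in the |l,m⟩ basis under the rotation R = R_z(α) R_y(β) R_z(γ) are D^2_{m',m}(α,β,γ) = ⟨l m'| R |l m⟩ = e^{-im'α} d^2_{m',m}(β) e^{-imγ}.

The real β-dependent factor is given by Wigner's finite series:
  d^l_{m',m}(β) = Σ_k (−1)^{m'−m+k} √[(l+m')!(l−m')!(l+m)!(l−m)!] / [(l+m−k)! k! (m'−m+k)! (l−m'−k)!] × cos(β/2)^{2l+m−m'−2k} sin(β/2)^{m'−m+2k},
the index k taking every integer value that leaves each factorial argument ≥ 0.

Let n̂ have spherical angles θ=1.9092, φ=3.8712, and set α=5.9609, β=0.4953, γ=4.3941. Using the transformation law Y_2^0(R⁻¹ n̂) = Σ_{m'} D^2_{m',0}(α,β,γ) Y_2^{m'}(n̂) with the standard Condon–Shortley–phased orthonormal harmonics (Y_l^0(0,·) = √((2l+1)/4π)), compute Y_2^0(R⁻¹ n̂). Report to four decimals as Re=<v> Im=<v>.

Need the full column D^2_{m',0} for m'=−2..2 at α=5.9609, β=0.4953, γ=4.3941.
cos(β/2)=0.969491, sin(β/2)=0.245126
d^2_{-2,0}: single k=2 term ⇒ +0.138339;  D = +0.110582-0.083121i
d^2_{-1,0}: k∈[1..2] ⇒ +0.547138 -0.034978 = +0.512161;  D = +0.485792-0.162219i
d^2_{0,0}: k∈[0..2] ⇒ +0.883437 -0.225906 +0.003610 = +0.661141;  D = +0.661141+0.000000i
d^2_{1,0}: k∈[0..1] ⇒ -0.547138 +0.034978 = -0.512161;  D = -0.485792-0.162219i
d^2_{2,0}: single k=0 term ⇒ +0.138339;  D = +0.110582+0.083121i
Y_2^{m'}(θ=1.9092,φ=3.8712) and Σ D·Y over m':
  (+0.1106-0.0831i)·(+0.0383-0.3416i)  (+0.4858-0.1622i)·(+0.1803-0.1613i)  (+0.6611+0.0000i)·(-0.2111+0.0000i)  (-0.4858-0.1622i)·(-0.1803-0.1613i)  (+0.1106+0.0831i)·(+0.0383+0.3416i)
Y_2^0(R⁻¹ n̂) = -0.064997-0.000000i

Re=-0.0650 Im=0.0000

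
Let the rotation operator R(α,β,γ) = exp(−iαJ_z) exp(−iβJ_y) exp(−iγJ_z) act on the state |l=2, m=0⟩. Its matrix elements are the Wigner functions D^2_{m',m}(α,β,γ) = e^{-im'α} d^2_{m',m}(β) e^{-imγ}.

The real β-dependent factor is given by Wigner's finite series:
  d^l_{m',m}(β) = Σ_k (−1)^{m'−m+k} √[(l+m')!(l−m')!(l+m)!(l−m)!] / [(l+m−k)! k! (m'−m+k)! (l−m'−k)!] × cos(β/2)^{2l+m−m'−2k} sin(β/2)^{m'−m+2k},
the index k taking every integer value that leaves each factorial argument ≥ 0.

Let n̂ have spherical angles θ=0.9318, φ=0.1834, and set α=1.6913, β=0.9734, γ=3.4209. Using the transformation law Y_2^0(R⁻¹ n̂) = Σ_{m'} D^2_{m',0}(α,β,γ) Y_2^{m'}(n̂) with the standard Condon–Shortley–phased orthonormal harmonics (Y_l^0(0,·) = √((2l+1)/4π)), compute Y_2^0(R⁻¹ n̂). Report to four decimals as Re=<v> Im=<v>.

Re=-0.1808 Im=0.0000

Need the full column D^2_{m',0} for m'=−2..2 at α=1.6913, β=0.9734, γ=3.4209.
cos(β/2)=0.883881, sin(β/2)=0.467712
d^2_{-2,0}: single k=2 term ⇒ +0.418620;  D = -0.406521-0.099917i
d^2_{-1,0}: k∈[1..2] ⇒ +0.791107 -0.221515 = +0.569592;  D = -0.068472+0.565461i
d^2_{0,0}: k∈[0..2] ⇒ +0.610345 -0.683603 +0.047853 = -0.025405;  D = -0.025405+0.000000i
d^2_{1,0}: k∈[0..1] ⇒ -0.791107 +0.221515 = -0.569592;  D = +0.068472+0.565461i
d^2_{2,0}: single k=0 term ⇒ +0.418620;  D = -0.406521+0.099917i
Y_2^{m'}(θ=0.9318,φ=0.1834) and Σ D·Y over m':
  (-0.4065-0.0999i)·(+0.2323-0.0893i)  (-0.0685+0.5655i)·(+0.3636-0.0674i)  (-0.0254+0.0000i)·(+0.0211+0.0000i)  (+0.0685+0.5655i)·(-0.3636-0.0674i)  (-0.4065+0.0999i)·(+0.2323+0.0893i)
Y_2^0(R⁻¹ n̂) = -0.180785-0.000000i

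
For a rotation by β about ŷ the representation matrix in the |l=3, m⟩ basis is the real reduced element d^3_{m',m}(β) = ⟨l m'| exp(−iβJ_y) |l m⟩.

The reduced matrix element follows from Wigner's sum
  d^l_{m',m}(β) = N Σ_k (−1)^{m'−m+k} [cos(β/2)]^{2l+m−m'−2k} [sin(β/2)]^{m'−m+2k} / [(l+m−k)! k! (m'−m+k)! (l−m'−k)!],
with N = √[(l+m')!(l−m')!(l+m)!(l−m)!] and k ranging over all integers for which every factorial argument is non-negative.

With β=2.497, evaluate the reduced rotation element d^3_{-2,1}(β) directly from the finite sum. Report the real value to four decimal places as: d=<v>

d=-0.5975

d^3_{-2,1}(β=2.497) via Wigner's sum:
Half-angle: c=0.316745, s=0.948511. N=√(1·120·24·2)=75.894664
Admissible k: 3..4 (factorial args all ≥0)
  k=3: (−1)^0·75.8947/(12)·0.3167^3·0.9485^3 = +0.171509
  k=4: (−1)^1·75.8947/(24)·0.3167^1·0.9485^5 = -0.768991
d^3_{-2,1}(2.497) = +0.171509 -0.768991 = -0.597482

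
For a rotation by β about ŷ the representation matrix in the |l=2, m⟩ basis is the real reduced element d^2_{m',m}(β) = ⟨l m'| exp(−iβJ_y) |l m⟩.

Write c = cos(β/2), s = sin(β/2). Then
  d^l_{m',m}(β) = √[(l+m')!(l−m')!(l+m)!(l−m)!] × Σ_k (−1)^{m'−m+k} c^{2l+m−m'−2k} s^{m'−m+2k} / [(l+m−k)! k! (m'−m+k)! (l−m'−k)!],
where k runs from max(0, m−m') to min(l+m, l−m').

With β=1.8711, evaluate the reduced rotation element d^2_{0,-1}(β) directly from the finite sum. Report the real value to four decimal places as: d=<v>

d=0.3461

d^2_{0,-1}(β=1.8711) via Wigner's sum:
c=cos(1.8711/2)=0.593376, s=sin(1.8711/2)=0.804926; N=√[2·2·1·6]=4.898979
k∈{0,1} keeps every argument non-negative
  k=0: (−1)^1·4.8990/(2)·0.5934^3·0.8049^1 = -0.411928
  k=1: (−1)^2·4.8990/(2)·0.5934^1·0.8049^3 = +0.758006
d^2_{0,-1}(1.8711) = -0.411928 +0.758006 = +0.346078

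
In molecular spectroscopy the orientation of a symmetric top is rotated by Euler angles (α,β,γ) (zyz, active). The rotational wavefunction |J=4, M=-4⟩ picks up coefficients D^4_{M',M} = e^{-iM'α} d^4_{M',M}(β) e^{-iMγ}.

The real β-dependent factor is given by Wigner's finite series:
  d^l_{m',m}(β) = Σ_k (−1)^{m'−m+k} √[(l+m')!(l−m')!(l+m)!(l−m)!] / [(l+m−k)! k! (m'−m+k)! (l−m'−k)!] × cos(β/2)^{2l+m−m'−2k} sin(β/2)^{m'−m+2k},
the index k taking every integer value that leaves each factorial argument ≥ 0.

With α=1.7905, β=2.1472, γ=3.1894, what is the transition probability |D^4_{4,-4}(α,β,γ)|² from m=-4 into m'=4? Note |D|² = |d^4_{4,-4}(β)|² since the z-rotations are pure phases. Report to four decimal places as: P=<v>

P=0.1268

D^4_{4,-4}(1.7905,2.1472,3.1894) = e^{-i·4·1.7905}·d^4_{4,-4}(2.1472)·e^{-i·-4·3.1894}. Compute d first:
Half-angle: c=0.476963, s=0.878923. N=√(40320·1·1·40320)=40320.000000
The bounds max(0,m−m')=0 and min(l+m,l−m')=0 give 1 term
  k=0: (−1)^8·40320.0000/(40320)·0.4770^0·0.8789^8 = +0.356129
d^4_{4,-4}(2.1472) = +0.356129
|D^4_{4,-4}|² = |d^4_{4,-4}(β)|² = (+0.356129)² = 0.126828 (the z-rotation phases have unit modulus)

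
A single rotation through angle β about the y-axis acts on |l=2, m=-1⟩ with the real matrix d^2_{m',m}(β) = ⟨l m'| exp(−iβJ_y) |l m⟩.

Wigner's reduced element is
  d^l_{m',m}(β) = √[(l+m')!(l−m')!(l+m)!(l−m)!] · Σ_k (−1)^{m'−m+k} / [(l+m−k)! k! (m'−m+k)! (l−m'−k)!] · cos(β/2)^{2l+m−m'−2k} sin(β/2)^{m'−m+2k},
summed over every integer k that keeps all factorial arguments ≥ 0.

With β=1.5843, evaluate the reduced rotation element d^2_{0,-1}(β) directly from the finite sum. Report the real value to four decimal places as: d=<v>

d^2_{0,-1}(β=1.5843) via Wigner's sum:
Half-angle: c=0.702316, s=0.711865. N=√(2·2·1·6)=4.898979
k∈{0,1} keeps every argument non-negative
  k=0: (−1)^1·4.8990/(2)·0.7023^3·0.7119^1 = -0.604048
  k=1: (−1)^2·4.8990/(2)·0.7023^1·0.7119^3 = +0.620585
d^2_{0,-1}(1.5843) = -0.604048 +0.620585 = +0.016537

d=0.0165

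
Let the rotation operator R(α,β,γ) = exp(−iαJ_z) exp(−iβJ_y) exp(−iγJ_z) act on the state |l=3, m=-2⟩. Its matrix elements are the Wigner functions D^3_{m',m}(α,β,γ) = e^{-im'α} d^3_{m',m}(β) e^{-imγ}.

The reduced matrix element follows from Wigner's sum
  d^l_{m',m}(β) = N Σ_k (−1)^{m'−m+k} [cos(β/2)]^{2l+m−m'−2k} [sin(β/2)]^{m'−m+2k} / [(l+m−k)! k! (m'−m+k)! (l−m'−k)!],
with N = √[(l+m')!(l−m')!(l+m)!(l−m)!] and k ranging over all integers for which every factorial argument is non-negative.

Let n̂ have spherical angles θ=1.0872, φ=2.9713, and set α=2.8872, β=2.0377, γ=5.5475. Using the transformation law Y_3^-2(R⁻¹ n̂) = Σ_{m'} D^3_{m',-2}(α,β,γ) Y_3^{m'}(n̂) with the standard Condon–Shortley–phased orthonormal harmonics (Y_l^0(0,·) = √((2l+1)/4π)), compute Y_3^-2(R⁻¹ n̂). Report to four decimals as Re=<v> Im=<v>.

Re=0.1095 Im=-0.3778

Need the full column D^3_{m',-2} for m'=−3..3 at α=2.8872, β=2.0377, γ=5.5475.
cos(β/2)=0.524346, sin(β/2)=0.851506
d^3_{-3,-2}: single k=1 term ⇒ +0.082671;  D = +0.050931+0.065118i
d^3_{-2,-2}: k∈[0..1] ⇒ +0.020783 -0.274041 = -0.253258;  D = +0.100802+0.232333i
d^3_{-1,-2}: k∈[0..1] ⇒ -0.106727 +0.562918 = +0.456191;  D = +0.070412+0.450724i
d^3_{0,-2}: k∈[0..1] ⇒ +0.300197 -0.791673 = -0.491476;  D = -0.048785+0.489049i
d^3_{1,-2}: k∈[0..1] ⇒ -0.562918 +0.742258 = +0.179340;  D = -0.062138+0.168231i
d^3_{2,-2}: k∈[0..1] ⇒ +0.722695 -0.381176 = +0.341520;  D = +0.195144-0.280275i
d^3_{3,-2}: single k=0 term ⇒ -0.574951;  D = +0.436697-0.373984i
Y_3^{m'}(θ=1.0872,φ=2.9713) and Σ D·Y over m':
  (+0.0509+0.0651i)·(-0.2526-0.1416i)  (+0.1008+0.2323i)·(+0.3511+0.1244i)  (+0.0704+0.4507i)·(-0.0228-0.0039i)  (-0.0488+0.4890i)·(-0.3330+0.0000i)  (-0.0621+0.1682i)·(+0.0228-0.0039i)  (+0.1951-0.2803i)·(+0.3511-0.1244i)  (+0.4367-0.3740i)·(+0.2526-0.1416i)
Y_3^-2(R⁻¹ n̂) = +0.109472-0.377820i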